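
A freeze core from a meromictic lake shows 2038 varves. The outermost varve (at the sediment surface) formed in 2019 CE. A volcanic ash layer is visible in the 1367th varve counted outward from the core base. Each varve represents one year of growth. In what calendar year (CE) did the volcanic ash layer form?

1348 CE

2038 − 1367 = 671 varves lie beyond the volcanic ash layer toward the sediment surface.
The varve at the sediment surface is 2019 CE, so the volcanic ash layer dates to 2019 − 671 = 1348 CE.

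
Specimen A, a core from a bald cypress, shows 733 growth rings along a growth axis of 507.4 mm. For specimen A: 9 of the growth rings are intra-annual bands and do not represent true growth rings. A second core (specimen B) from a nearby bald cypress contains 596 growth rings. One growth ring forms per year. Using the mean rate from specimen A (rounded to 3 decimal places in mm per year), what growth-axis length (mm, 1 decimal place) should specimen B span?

Specimen A: correcting the raw count gives 733 − 9 = 724 true growth rings.
A: 507.4 mm over 724 years gives 507.4 / 724 ≈ 0.701 mm per year.
B's length ≈ 0.701 × 596 = 417.8 mm.

417.8 mm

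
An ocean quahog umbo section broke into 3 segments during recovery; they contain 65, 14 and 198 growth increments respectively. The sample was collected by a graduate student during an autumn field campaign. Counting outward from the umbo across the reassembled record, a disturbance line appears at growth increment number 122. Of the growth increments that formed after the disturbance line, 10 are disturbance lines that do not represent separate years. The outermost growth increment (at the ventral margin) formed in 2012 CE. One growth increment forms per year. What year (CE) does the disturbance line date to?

Total growth increments = 65 + 14 + 198 = 277.
277 − 122 = 155 growth increments lie beyond the disturbance line toward the ventral margin.
155 − 10 false = 145 true growth increments after the disturbance line.
The growth increment at the ventral margin is 2012 CE, so the disturbance line dates to 2012 − 145 = 1867 CE.

1867 CE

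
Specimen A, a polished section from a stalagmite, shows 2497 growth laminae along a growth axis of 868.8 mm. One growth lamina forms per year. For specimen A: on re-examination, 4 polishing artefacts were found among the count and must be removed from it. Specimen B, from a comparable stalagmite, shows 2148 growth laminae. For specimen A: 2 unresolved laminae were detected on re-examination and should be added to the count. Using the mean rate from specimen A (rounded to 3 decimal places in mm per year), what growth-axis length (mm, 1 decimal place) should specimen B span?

Specimen A: after corrections the count is 2497 − 4 + 2 = 2495 growth laminae.
A: 868.8 mm over 2495 years gives 868.8 / 2495 ≈ 0.348 mm/year.
B's length ≈ 0.348 × 2148 = 747.5 mm.

747.5 mm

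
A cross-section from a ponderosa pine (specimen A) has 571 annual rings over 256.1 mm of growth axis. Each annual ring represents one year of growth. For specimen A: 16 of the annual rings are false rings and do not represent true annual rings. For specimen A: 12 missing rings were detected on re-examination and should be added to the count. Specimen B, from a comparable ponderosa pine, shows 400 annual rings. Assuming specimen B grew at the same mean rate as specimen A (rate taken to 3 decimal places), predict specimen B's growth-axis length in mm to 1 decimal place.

180.8 mm

Specimen A: correcting the raw count gives 571 − 16 + 12 = 567 true annual rings.
A: 256.1 mm over 567 years gives 256.1 / 567 ≈ 0.452 mm/year.
For B, 0.452 mm/year × 400 years = 180.8 mm.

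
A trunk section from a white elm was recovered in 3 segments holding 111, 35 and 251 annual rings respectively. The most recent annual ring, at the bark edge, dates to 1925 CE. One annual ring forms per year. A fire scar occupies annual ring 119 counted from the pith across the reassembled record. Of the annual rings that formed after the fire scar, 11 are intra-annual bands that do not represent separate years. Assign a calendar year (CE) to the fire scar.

1658 CE

Total annual rings = 111 + 35 + 251 = 397.
397 − 119 = 278 annual rings lie beyond the fire scar toward the bark edge.
Excluding 11 false annual rings: 278 − 11 = 267.
Counting back 267 years from 1925 CE places the fire scar in 1925 − 267 = 1658 CE.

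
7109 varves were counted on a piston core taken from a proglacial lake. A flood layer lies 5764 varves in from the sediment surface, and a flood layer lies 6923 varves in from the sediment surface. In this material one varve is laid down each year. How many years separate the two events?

1159 years

The two markers are separated by 6923 − 5764 = 1159 varves.
At one varve per year, 1159 years elapsed between them.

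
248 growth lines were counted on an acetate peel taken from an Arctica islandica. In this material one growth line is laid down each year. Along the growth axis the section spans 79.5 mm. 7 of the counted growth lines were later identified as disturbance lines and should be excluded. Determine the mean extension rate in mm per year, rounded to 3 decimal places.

After corrections the count is 248 − 7 = 241 growth lines.
Mean rate = 79.5 mm / 241 years ≈ 0.330 mm per year.

0.330 mm per year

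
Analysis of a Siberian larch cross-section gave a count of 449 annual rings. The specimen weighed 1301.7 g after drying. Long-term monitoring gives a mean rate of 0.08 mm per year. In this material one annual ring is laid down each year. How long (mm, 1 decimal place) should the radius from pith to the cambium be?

449 years of growth are recorded.
449 years at 0.08 mm/year gives 0.08 × 449 = 35.9 mm.

35.9 mm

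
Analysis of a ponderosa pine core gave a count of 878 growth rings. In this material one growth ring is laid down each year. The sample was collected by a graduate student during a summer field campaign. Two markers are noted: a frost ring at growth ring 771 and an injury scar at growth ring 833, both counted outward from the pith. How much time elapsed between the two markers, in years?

62 years

Separation: 833 − 771 = 62 growth rings.
That is 62 years at one growth ring per year.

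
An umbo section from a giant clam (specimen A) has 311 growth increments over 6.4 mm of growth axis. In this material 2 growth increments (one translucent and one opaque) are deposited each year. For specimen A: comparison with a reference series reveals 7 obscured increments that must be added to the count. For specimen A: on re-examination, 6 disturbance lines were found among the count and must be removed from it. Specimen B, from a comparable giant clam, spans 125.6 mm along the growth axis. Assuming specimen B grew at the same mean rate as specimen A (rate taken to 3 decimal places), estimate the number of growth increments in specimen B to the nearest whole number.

6127 growth increments

Specimen A: true growth increment count = 311 − 6 + 7 = 312.
Specimen A: 312 growth increments at 2 per year is 312 / 2 = 156 years.
A: 6.4 mm over 156 years gives 6.4 / 156 ≈ 0.041 mm/yr.
For B, 125.6 / 0.041 = 3063.41 years; at 2 growth increments per year that is 3063.41 × 2 ≈ 6127 growth increments.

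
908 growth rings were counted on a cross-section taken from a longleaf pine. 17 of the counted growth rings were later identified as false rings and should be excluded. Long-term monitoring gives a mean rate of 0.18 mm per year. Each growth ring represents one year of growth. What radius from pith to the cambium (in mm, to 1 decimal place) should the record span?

160.4 mm

After corrections the count is 908 − 17 = 891 growth rings.
891 years at 0.18 mm/year gives 0.18 × 891 = 160.4 mm.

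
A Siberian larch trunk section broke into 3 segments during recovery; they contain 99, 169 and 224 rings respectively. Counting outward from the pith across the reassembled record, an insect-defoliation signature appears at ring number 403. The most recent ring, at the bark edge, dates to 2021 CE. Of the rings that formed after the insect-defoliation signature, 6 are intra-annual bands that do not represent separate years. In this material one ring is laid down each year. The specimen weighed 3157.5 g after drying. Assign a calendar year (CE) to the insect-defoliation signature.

Total rings = 99 + 169 + 224 = 492.
The insect-defoliation signature sits at ring 403 from the pith, so 492 − 403 = 89 rings formed after it.
Excluding 6 false rings: 89 − 6 = 83.
The ring at the bark edge is 2021 CE, so the insect-defoliation signature dates to 2021 − 83 = 1938 CE.

1938 CE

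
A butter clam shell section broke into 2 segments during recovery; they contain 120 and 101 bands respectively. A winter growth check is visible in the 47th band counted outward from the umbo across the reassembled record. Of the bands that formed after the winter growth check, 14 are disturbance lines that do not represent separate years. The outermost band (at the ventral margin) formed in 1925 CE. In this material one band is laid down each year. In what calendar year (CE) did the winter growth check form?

Total bands = 120 + 101 = 221.
Between band 47 and the ventral margin there are 221 − 47 = 174 bands.
Removing the 14 false bands leaves 174 − 14 = 160 true bands beyond the winter growth check.
Counting back 160 years from 1925 CE places the winter growth check in 1925 − 160 = 1765 CE.

1765 CE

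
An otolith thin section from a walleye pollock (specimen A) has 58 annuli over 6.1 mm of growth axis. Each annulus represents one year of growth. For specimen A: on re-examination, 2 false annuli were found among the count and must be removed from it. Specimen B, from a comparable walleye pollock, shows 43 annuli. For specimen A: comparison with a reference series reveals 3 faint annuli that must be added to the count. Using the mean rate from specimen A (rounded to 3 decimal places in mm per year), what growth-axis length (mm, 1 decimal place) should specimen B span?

4.4 mm

Specimen A: correcting the raw count gives 58 − 2 + 3 = 59 true annuli.
A: Extension rate ≈ 6.1 / 59 = 0.103 mm per year.
Length of B = 0.103 × 43 = 4.4 mm.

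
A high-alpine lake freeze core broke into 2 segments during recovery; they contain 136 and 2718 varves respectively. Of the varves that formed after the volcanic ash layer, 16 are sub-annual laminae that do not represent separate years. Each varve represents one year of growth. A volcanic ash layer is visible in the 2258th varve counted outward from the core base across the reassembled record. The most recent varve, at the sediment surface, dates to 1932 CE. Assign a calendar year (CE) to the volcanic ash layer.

Total varves = 136 + 2718 = 2854.
Between varve 2258 and the sediment surface there are 2854 − 2258 = 596 varves.
Removing the 16 false varves leaves 596 − 16 = 580 true varves beyond the volcanic ash layer.
1932 − 580 = 1352 CE.

1352 CE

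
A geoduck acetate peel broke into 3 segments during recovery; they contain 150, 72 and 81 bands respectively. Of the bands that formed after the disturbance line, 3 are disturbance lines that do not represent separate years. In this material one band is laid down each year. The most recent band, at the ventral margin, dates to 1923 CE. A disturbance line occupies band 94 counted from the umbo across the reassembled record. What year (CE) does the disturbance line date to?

1717 CE

Total bands = 150 + 72 + 81 = 303.
The disturbance line sits at band 94 from the umbo, so 303 − 94 = 209 bands formed after it.
Excluding 3 false bands: 209 − 3 = 206.
Counting back 206 years from 1923 CE places the disturbance line in 1923 − 206 = 1717 CE.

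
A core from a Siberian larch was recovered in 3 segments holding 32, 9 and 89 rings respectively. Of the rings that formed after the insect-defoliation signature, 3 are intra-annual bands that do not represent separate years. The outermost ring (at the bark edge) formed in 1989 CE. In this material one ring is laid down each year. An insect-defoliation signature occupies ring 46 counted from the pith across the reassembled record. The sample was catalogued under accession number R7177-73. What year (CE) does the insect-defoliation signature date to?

Total rings = 32 + 9 + 89 = 130.
130 − 46 = 84 rings lie beyond the insect-defoliation signature toward the bark edge.
Removing the 3 false rings leaves 84 − 3 = 81 true rings beyond the insect-defoliation signature.
Counting back 81 years from 1989 CE places the insect-defoliation signature in 1989 − 81 = 1908 CE.

1908 CE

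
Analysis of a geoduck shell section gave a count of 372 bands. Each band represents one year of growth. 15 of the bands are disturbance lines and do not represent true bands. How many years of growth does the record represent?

Adjusted count: 372 − 15 = 357 bands.
At one band per year, that is 357 years.

357 yr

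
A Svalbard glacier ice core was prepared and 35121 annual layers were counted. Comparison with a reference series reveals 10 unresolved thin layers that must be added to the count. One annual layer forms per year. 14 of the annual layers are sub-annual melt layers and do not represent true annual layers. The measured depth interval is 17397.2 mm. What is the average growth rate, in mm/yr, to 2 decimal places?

0.50 mm/yr

Correcting the raw count gives 35121 − 14 + 10 = 35117 true annual layers.
Mean rate = 17397.2 mm / 35117 years ≈ 0.50 mm/yr.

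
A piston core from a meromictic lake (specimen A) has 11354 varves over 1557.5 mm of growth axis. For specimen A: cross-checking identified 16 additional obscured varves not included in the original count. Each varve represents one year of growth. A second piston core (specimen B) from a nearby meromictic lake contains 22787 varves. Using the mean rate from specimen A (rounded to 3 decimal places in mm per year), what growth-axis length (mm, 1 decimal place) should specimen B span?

Specimen A: adjusted count: 11354 + 16 = 11370 varves.
A: 1557.5 mm over 11370 years gives 1557.5 / 11370 ≈ 0.137 mm per year.
Length of B = 0.137 × 22787 = 3121.8 mm.

3121.8 mm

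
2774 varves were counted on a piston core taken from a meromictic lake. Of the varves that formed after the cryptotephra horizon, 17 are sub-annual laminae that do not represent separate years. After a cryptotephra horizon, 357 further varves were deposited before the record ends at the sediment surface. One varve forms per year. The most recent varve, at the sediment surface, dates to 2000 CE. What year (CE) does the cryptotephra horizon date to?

357 varves formed after the cryptotephra horizon.
Removing the 17 false varves leaves 357 − 17 = 340 true varves beyond the cryptotephra horizon.
The varve at the sediment surface is 2000 CE, so the cryptotephra horizon dates to 2000 − 340 = 1660 CE.

1660 CE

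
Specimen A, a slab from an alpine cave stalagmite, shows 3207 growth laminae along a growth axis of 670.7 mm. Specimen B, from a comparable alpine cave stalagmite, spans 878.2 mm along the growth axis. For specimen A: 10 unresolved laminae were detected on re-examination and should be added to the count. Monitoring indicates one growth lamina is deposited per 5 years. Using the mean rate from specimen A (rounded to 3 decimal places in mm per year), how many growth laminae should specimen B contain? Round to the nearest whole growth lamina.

4182 growth laminae

Specimen A: adjusted count: 3207 + 10 = 3217 growth laminae.
Specimen A: multiplying by 5 years per growth lamina: 3217 × 5 = 16085 years.
A: Mean rate = 670.7 mm / 16085 years ≈ 0.042 mm/yr.
B spans 878.2 / 0.042 = 20909.52 years; at 5 years per growth lamina that is 20909.52 / 5 ≈ 4182 growth laminae.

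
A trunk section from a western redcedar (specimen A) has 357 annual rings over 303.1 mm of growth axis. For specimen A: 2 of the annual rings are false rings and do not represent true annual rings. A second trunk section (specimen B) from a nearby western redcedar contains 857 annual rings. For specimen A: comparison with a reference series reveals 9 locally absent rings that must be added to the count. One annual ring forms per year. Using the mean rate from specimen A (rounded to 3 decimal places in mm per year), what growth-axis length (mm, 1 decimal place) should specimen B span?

Specimen A: true annual ring count = 357 − 2 + 9 = 364.
A: Mean rate = 303.1 mm / 364 years ≈ 0.833 mm/year.
B's length ≈ 0.833 × 857 = 713.9 mm.

713.9 mm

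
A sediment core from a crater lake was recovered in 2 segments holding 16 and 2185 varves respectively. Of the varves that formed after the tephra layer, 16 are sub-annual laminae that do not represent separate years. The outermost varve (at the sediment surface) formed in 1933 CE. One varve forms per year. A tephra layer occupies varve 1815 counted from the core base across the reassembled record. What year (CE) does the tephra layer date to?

1563 CE

Total varves = 16 + 2185 = 2201.
2201 − 1815 = 386 varves lie beyond the tephra layer toward the sediment surface.
Excluding 16 false varves: 386 − 16 = 370.
1933 − 370 = 1563 CE.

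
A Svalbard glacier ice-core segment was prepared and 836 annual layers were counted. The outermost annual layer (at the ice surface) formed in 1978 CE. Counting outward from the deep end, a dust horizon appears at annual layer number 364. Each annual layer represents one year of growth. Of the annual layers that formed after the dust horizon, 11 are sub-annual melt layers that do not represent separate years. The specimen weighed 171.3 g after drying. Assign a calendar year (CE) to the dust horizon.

The dust horizon sits at annual layer 364 from the deep end, so 836 − 364 = 472 annual layers formed after it.
Excluding 11 false annual layers: 472 − 11 = 461.
1978 − 461 = 1517 CE.

1517 CE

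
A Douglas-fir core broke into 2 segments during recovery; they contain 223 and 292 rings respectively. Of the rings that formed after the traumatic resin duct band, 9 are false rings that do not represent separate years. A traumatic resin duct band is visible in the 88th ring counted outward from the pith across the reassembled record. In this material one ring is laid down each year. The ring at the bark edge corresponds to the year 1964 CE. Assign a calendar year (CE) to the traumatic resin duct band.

Total rings = 223 + 292 = 515.
515 − 88 = 427 rings lie beyond the traumatic resin duct band toward the bark edge.
Excluding 9 false rings: 427 − 9 = 418.
The ring at the bark edge is 1964 CE, so the traumatic resin duct band dates to 1964 − 418 = 1546 CE.

1546 CE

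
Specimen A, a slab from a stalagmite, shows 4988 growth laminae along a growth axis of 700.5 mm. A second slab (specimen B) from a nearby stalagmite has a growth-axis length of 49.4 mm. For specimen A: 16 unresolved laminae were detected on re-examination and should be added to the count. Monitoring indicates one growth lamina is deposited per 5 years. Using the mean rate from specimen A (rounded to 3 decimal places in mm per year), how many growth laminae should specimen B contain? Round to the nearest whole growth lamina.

Specimen A: true growth lamina count = 4988 + 16 = 5004.
Specimen A: multiplying by 5 years per growth lamina: 5004 × 5 = 25020 years.
A: Mean rate = 700.5 mm / 25020 years ≈ 0.028 mm/yr.
Specimen B: 49.4 mm / 0.028 mm per year = 1764.29 years; at 5 years per growth lamina that is 1764.29 / 5 ≈ 353 growth laminae.

353 growth laminae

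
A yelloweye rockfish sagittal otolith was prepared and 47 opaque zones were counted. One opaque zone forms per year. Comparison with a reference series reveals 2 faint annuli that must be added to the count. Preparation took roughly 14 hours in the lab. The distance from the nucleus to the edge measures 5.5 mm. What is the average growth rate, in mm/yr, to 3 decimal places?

After corrections the count is 47 + 2 = 49 opaque zones.
Extension rate ≈ 5.5 / 49 = 0.112 mm/yr.

0.112 mm/yr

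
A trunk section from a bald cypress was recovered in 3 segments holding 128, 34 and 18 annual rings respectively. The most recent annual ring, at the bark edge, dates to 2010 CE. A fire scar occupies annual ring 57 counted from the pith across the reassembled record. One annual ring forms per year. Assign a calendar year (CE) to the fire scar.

Total annual rings = 128 + 34 + 18 = 180.
Between annual ring 57 and the bark edge there are 180 − 57 = 123 annual rings.
Counting back 123 years from 2010 CE places the fire scar in 2010 − 123 = 1887 CE.

1887 CE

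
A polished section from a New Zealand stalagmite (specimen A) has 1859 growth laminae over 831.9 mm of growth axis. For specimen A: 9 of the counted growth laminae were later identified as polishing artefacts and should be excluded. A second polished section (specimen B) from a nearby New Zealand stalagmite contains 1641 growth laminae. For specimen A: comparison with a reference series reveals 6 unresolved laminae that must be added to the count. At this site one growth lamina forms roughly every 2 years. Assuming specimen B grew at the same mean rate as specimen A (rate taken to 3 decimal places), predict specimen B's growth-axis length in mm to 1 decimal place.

Specimen A: true growth lamina count = 1859 − 9 + 6 = 1856.
Specimen A: multiplying by 2 years per growth lamina: 1856 × 2 = 3712 years.
A: Extension rate ≈ 831.9 / 3712 = 0.224 mm/yr.
Specimen B: 1641 growth laminae at 2 years each span 1641 × 2 = 3282 years. B's length ≈ 0.224 × 3282 = 735.2 mm.

735.2 mm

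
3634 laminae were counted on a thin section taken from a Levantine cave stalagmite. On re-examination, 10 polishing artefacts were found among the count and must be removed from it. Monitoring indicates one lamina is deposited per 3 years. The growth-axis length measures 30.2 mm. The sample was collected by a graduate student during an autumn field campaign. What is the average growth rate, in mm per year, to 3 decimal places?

Adjusted count: 3634 − 10 = 3624 laminae.
3624 laminae at 3 years each span 3624 × 3 = 10872 years.
Extension rate ≈ 30.2 / 10872 = 0.003 mm per year.

0.003 mm per year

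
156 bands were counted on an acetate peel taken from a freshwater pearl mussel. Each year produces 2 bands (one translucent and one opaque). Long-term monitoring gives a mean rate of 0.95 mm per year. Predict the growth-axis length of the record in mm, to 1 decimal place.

With 2 bands per year, 156 / 2 = 78 years.
Predicted length = 0.95 mm/year × 78 years = 74.1 mm.

74.1 mm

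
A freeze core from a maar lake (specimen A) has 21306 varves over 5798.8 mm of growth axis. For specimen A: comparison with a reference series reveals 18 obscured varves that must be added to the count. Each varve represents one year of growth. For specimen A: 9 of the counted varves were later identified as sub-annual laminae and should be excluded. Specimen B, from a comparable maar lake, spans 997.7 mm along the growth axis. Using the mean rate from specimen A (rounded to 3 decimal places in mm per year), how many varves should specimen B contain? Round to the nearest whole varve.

Specimen A: adjusted count: 21306 − 9 + 18 = 21315 varves.
A: Extension rate ≈ 5798.8 / 21315 = 0.272 mm/year.
Specimen B: 997.7 mm / 0.272 mm per year = 3668.01 years ≈ 3668 varves.

3668 varves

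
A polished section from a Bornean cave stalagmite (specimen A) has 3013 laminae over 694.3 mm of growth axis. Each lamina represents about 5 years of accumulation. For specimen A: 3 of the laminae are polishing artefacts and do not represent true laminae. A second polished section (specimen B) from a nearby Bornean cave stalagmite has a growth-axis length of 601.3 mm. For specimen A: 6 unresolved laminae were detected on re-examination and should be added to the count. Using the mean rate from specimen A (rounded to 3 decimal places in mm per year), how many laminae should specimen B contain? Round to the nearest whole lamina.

2614 laminae

Specimen A: after corrections the count is 3013 − 3 + 6 = 3016 laminae.
Specimen A: multiplying by 5 years per lamina: 3016 × 5 = 15080 years.
A: Extension rate ≈ 694.3 / 15080 = 0.046 mm per year.
B spans 601.3 / 0.046 = 13071.74 years; at 5 years per lamina that is 13071.74 / 5 ≈ 2614 laminae.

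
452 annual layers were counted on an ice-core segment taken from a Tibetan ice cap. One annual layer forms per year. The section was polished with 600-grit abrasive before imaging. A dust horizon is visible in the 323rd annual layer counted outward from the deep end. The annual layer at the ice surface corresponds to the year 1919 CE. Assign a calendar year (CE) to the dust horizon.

1790 CE

452 − 323 = 129 annual layers lie beyond the dust horizon toward the ice surface.
1919 − 129 = 1790 CE.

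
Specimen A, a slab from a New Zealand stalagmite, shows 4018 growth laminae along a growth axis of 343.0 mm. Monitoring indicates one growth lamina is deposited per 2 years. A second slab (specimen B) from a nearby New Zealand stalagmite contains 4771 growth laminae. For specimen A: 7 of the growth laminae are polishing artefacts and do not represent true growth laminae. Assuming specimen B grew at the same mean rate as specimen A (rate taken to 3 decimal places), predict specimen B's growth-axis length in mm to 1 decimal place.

Specimen A: true growth lamina count = 4018 − 7 = 4011.
Specimen A: multiplying by 2 years per growth lamina: 4011 × 2 = 8022 years.
A: Extension rate ≈ 343.0 / 8022 = 0.043 mm/yr.
Specimen B: multiplying by 2 years per growth lamina: 4771 × 2 = 9542 years. Length of B = 0.043 × 9542 = 410.3 mm.

410.3 mm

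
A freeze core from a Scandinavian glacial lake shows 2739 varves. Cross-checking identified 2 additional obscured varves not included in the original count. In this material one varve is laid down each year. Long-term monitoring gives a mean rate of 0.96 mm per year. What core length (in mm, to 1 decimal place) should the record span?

2631.4 mm

Correcting the raw count gives 2739 + 2 = 2741 true varves.
Predicted length = 0.96 mm/year × 2741 years = 2631.4 mm.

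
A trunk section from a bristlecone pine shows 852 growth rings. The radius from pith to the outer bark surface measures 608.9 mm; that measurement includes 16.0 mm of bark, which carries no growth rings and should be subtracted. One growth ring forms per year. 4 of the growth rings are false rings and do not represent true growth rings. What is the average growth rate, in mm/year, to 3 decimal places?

0.699 mm/year

Correcting the raw count gives 852 − 4 = 848 true growth rings.
The growth record spans 608.9 − 16.0 = 592.9 mm.
Mean rate = 592.9 mm / 848 years ≈ 0.699 mm/year.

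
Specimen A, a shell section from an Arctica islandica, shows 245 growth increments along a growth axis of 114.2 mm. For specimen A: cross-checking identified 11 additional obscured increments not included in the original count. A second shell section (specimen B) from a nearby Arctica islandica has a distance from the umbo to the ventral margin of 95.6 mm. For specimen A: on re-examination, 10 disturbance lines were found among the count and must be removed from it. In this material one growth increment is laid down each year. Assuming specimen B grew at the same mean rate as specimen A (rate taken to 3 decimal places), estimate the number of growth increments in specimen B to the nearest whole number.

Specimen A: correcting the raw count gives 245 − 10 + 11 = 246 true growth increments.
A: Mean rate = 114.2 mm / 246 years ≈ 0.464 mm per year.
Specimen B: 95.6 mm / 0.464 mm per year = 206.03 years ≈ 206 growth increments.

206 growth increments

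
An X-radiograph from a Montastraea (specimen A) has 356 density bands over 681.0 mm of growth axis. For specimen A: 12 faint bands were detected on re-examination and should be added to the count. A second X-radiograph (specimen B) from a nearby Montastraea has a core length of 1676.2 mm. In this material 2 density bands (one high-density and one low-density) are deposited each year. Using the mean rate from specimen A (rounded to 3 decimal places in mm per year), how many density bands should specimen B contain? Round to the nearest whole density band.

Specimen A: correcting the raw count gives 356 + 12 = 368 true density bands.
Specimen A: 368 density bands at 2 per year is 368 / 2 = 184 years.
A: Mean rate = 681.0 mm / 184 years ≈ 3.701 mm/year.
For B, 1676.2 / 3.701 = 452.90 years; at 2 density bands per year that is 452.90 × 2 ≈ 906 density bands.

906 density bands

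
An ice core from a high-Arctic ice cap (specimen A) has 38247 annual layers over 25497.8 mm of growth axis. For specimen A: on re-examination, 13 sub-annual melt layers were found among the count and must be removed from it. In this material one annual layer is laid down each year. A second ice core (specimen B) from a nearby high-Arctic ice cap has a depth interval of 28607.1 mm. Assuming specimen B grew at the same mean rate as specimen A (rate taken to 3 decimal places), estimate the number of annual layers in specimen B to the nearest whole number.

Specimen A: adjusted count: 38247 − 13 = 38234 annual layers.
A: Extension rate ≈ 25497.8 / 38234 = 0.667 mm per year.
B spans 28607.1 / 0.667 = 42889.21 years ≈ 42889 annual layers.

42889 annual layers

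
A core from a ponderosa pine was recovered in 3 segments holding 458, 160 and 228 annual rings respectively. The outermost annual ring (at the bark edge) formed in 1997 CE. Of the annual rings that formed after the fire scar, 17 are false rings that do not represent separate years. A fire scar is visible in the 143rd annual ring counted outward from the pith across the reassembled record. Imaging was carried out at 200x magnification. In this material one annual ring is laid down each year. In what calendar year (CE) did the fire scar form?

Total annual rings = 458 + 160 + 228 = 846.
The fire scar sits at annual ring 143 from the pith, so 846 − 143 = 703 annual rings formed after it.
Removing the 17 false annual rings leaves 703 − 17 = 686 true annual rings beyond the fire scar.
1997 − 686 = 1311 CE.

1311 CE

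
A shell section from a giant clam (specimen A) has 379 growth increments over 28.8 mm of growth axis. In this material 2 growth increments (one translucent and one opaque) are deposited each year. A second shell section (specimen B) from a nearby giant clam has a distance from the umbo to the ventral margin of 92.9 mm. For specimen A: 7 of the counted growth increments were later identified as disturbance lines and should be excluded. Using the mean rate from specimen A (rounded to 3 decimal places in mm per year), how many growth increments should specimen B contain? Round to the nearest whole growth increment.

1199 growth increments

Specimen A: correcting the raw count gives 379 − 7 = 372 true growth increments.
Specimen A: dividing by 2 growth increments per year: 372 / 2 = 186 years.
A: Mean rate = 28.8 mm / 186 years ≈ 0.155 mm/yr.
Specimen B: 92.9 mm / 0.155 mm per year = 599.35 years; at 2 growth increments per year that is 599.35 × 2 ≈ 1199 growth increments.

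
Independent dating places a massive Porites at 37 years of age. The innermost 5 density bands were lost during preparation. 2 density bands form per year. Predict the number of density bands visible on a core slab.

37 years at 2 density bands per year gives 37 × 2 = 74 density bands.
Less the 5 uncaptured density bands: 74 − 5 = 69.

69 density bands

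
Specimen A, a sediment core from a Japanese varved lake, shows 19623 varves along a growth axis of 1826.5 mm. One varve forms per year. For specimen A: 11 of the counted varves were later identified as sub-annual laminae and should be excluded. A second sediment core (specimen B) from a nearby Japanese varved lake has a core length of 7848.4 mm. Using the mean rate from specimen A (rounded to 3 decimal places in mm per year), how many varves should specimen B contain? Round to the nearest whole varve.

Specimen A: after corrections the count is 19623 − 11 = 19612 varves.
A: Mean rate = 1826.5 mm / 19612 years ≈ 0.093 mm/yr.
For B, 7848.4 / 0.093 = 84391.40 years ≈ 84391 varves.

84391 varves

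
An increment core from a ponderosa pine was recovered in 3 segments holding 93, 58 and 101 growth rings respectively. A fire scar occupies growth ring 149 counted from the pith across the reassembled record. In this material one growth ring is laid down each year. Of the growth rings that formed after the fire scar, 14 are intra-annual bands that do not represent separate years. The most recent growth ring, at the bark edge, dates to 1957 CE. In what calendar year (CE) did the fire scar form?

1868 CE

Total growth rings = 93 + 58 + 101 = 252.
252 − 149 = 103 growth rings lie beyond the fire scar toward the bark edge.
103 − 14 false = 89 true growth rings after the fire scar.
Counting back 89 years from 1957 CE places the fire scar in 1957 − 89 = 1868 CE.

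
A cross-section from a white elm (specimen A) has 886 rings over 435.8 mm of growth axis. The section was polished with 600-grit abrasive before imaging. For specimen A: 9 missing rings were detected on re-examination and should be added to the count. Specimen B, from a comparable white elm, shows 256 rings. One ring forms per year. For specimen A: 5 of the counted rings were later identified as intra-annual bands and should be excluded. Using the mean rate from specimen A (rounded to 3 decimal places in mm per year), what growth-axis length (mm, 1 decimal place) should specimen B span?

125.4 mm

Specimen A: correcting the raw count gives 886 − 5 + 9 = 890 true rings.
A: Mean rate = 435.8 mm / 890 years ≈ 0.490 mm/yr.
For B, 0.490 mm/year × 256 years = 125.4 mm.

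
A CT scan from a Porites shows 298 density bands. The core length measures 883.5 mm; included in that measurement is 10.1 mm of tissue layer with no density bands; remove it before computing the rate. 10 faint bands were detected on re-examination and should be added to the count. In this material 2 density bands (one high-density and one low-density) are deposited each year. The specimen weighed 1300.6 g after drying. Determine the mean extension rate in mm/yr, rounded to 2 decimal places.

5.67 mm/yr

After corrections the count is 298 + 10 = 308 density bands.
With 2 density bands per year, 308 / 2 = 154 years.
Removing the 10.1 mm offcut leaves 883.5 − 10.1 = 873.4 mm.
Extension rate ≈ 873.4 / 154 = 5.67 mm/yr.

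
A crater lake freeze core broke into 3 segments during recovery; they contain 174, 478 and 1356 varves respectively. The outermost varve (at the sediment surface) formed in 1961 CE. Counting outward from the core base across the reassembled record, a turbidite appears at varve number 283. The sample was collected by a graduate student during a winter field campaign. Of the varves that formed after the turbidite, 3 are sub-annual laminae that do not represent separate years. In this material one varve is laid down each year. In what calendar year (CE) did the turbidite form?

Total varves = 174 + 478 + 1356 = 2008.
The turbidite sits at varve 283 from the core base, so 2008 − 283 = 1725 varves formed after it.
1725 − 3 false = 1722 true varves after the turbidite.
Counting back 1722 years from 1961 CE places the turbidite in 1961 − 1722 = 239 CE.

239 CE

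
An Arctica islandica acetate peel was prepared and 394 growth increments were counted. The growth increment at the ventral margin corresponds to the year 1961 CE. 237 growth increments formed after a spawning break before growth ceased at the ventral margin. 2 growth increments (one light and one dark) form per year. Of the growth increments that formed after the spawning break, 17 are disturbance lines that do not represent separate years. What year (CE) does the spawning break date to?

237 growth increments post-date the spawning break.
Excluding 17 false growth increments: 237 − 17 = 220.
220 growth increments at 2 per year is 220 / 2 = 110 years.
1961 − 110 = 1851 CE.

1851 CE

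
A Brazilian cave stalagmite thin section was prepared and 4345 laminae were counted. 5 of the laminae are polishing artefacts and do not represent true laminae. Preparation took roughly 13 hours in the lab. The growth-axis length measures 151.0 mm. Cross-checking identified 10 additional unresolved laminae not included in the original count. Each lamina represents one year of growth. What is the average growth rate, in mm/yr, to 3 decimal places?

True lamina count = 4345 − 5 + 10 = 4350.
151.0 mm over 4350 years gives 151.0 / 4350 ≈ 0.035 mm/yr.

0.035 mm/yr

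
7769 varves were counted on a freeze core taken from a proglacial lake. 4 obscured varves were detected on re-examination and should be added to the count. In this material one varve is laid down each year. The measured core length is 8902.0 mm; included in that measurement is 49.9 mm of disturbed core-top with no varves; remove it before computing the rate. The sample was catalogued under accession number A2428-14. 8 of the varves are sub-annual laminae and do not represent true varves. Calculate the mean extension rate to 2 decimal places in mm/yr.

Adjusted count: 7769 − 8 + 4 = 7765 varves.
Net length = 8902.0 − 49.9 = 8852.1 mm.
Mean rate = 8852.1 mm / 7765 years ≈ 1.14 mm/yr.

1.14 mm/yr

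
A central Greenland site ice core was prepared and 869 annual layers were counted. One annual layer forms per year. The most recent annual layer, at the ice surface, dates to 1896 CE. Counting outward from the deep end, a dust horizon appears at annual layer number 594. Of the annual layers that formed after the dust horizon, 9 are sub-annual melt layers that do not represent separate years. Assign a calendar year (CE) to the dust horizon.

1630 CE

The dust horizon sits at annual layer 594 from the deep end, so 869 − 594 = 275 annual layers formed after it.
275 − 9 false = 266 true annual layers after the dust horizon.
The annual layer at the ice surface is 1896 CE, so the dust horizon dates to 1896 − 266 = 1630 CE.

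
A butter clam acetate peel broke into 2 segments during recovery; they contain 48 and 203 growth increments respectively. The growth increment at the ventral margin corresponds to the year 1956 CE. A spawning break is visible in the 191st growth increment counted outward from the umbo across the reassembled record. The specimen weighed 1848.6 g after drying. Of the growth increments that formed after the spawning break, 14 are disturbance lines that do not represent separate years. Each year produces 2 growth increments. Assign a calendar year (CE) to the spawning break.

1933 CE

Total growth increments = 48 + 203 = 251.
The spawning break sits at growth increment 191 from the umbo, so 251 − 191 = 60 growth increments formed after it.
60 − 14 false = 46 true growth increments after the spawning break.
Dividing by 2 growth increments per year: 46 / 2 = 23 years.
The growth increment at the ventral margin is 1956 CE, so the spawning break dates to 1956 − 23 = 1933 CE.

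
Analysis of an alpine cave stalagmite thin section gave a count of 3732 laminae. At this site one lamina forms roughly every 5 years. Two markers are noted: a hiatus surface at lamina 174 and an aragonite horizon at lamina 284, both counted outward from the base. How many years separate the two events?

550 yr

Separation: 284 − 174 = 110 laminae.
At 5 years per lamina, 110 × 5 = 550 years.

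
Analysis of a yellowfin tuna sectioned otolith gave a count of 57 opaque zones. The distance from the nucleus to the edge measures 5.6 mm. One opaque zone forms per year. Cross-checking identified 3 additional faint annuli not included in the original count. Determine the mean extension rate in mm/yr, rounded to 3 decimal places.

Correcting the raw count gives 57 + 3 = 60 true opaque zones.
5.6 mm over 60 years gives 5.6 / 60 ≈ 0.093 mm/yr.

0.093 mm/yr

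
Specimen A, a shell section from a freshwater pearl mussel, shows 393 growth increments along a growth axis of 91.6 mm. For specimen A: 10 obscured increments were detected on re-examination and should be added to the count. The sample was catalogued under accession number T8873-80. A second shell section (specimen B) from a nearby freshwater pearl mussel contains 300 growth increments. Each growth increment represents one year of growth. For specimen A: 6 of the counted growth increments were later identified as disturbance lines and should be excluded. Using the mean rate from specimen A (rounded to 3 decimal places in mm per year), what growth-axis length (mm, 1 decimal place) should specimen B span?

Specimen A: after corrections the count is 393 − 6 + 10 = 397 growth increments.
A: Extension rate ≈ 91.6 / 397 = 0.231 mm per year.
Length of B = 0.231 × 300 = 69.3 mm.

69.3 mm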